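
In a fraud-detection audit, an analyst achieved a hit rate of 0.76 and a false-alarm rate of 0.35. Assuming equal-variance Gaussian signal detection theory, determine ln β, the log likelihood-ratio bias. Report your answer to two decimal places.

ln β = -0.18

z(H) = z(0.76) = 0.706
z(FA) = z(0.35) = -0.385
ln β = −½·[z(H)² − z(FA)²] = −0.5 × (0.498 − 0.148) = -0.175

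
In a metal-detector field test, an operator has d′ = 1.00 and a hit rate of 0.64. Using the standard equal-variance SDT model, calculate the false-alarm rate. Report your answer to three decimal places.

false-alarm rate = 0.261

z(hit rate) = z(0.64) = 0.3585
z(FA) = z(H) − d' = 0.3585 − 1.00 = -0.6415
false-alarm rate = Φ(-0.6415) = 0.2606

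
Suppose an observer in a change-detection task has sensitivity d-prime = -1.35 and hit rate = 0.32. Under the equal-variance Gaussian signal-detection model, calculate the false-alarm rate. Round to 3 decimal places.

false-alarm rate = 0.811

z(hit rate) = z(0.32) = -0.4677
z(FA) = z(H) − d' = -0.4677 − (-1.35) = 0.8823
false-alarm rate = Φ(0.8823) = 0.8112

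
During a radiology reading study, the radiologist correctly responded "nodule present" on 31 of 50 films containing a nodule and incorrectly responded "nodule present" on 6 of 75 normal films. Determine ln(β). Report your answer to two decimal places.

H = 31/50 = 0.6200
FA = 6/75 = 0.0800
z(0.6200) = 0.305, z(0.0800) = -1.405
ln β = −½·[z(H)² − z(FA)²] = −0.5 × (0.093 − 1.974) = 0.9405

ln β = 0.94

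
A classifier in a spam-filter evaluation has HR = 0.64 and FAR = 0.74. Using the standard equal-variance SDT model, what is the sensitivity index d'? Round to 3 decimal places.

Φ⁻¹(H) = Φ⁻¹(0.64) = 0.3585
Φ⁻¹(FA) = Φ⁻¹(0.74) = 0.6433
d' = z(H) − z(FA) = 0.3585 − 0.6433 = -0.2848

d' = -0.285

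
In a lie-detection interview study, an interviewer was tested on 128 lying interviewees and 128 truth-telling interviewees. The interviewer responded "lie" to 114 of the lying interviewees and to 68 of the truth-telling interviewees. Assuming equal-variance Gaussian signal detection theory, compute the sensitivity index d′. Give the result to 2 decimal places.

H = 114/128 = 0.8906
FA = 68/128 = 0.5312
Φ⁻¹(0.8906) = 1.2297, Φ⁻¹(0.5312) = 0.0783
d' = z(H) − z(FA) = 1.2297 − 0.0783 = 1.1514

d′ = 1.15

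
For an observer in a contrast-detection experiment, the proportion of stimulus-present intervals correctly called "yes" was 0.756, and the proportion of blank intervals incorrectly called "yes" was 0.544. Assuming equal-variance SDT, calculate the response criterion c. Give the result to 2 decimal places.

c = -0.40

Φ⁻¹(H) = Φ⁻¹(0.756) = 0.693
Φ⁻¹(FA) = Φ⁻¹(0.544) = 0.111
c = −½·[z(H) + z(FA)] = −0.5 × (0.693 + 0.111) = -0.402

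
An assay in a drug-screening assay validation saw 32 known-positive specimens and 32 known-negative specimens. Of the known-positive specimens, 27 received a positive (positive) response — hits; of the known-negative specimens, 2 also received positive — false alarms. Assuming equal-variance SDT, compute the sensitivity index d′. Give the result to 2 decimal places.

H = 27/32 = 0.8438
FA = 2/32 = 0.0625
z(H) = z(0.8438) = 1.010
z(FA) = z(0.0625) = -1.534
d' = z(H) − z(FA) = 1.010 − (-1.534) = 2.544

d′ = 2.54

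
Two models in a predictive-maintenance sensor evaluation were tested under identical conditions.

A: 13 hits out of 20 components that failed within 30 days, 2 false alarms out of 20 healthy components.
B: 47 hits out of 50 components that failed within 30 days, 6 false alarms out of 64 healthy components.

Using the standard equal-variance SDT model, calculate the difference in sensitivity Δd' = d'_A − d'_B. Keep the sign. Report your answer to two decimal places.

Δd' = -1.21

A: z(0.6500) = 0.385, z(0.1000) = -1.282, d' = 1.667
B: z(0.9400) = 1.555, z(0.0938) = -1.318, d' = 2.873
Δd' = d'_A − d'_B = 1.667 − 2.873 = -1.206
B has the higher sensitivity.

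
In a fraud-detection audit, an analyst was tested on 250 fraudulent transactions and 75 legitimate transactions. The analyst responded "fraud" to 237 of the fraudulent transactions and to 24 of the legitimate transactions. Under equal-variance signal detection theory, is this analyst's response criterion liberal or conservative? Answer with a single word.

z(H) = 1.626, z(FA) = -0.468
c = −½·(z(H) + z(FA)) = -0.579
c < 0 → liberal criterion (biased toward responding “yes”).

liberal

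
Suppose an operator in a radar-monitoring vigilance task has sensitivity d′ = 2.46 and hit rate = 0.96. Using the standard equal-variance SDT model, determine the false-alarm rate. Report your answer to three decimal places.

z(hit rate) = z(0.96) = 1.7507
z(FA) = z(H) − d' = 1.7507 − 2.46 = -0.7093
false-alarm rate = Φ(-0.7093) = 0.2391

false-alarm rate = 0.239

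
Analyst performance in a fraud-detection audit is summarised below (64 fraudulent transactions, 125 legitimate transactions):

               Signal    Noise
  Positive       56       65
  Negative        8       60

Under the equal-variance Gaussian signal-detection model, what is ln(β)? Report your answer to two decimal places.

ln β = -0.66

H = 56/64 = 0.8750
FA = 65/125 = 0.5200
Φ⁻¹(0.8750) = 1.150, Φ⁻¹(0.5200) = 0.050
ln β = −½·[z(H)² − z(FA)²] = −0.5 × (1.323 − 0.003) = -0.660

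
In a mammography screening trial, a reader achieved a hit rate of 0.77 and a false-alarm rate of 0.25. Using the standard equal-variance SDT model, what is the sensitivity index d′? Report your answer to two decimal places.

z(0.77) = 0.739, z(0.25) = -0.674
d' = z(H) − z(FA) = 0.739 − (-0.674) = 1.413

d′ = 1.41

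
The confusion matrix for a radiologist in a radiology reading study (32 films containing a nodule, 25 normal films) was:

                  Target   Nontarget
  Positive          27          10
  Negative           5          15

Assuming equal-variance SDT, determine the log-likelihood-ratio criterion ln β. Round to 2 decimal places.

ln β = -0.48

H = 27/32 = 0.8438
FA = 10/25 = 0.4000
Φ⁻¹(0.8438) = 1.010, Φ⁻¹(0.4000) = -0.253
ln β = −½·[z(H)² − z(FA)²] = −0.5 × (1.020 − 0.064) = -0.478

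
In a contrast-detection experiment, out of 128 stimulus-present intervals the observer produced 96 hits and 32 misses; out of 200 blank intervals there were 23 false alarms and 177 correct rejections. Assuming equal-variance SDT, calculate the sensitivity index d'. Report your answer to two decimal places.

d' = 1.87

H = 96/128 = 0.7500
FA = 23/200 = 0.1150
z(0.7500) = 0.674, z(0.1150) = -1.200
d' = z(H) − z(FA) = 0.674 − (-1.200) = 1.874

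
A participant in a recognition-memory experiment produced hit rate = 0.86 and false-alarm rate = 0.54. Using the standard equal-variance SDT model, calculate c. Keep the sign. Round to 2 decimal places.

z(H) = 1.0803
z(FA) = 0.1004
c = −½·[z(H) + z(FA)] = −0.5 × (1.0803 + 0.1004) = -0.59035
c < 0: the participant has a liberal response bias.

c = -0.59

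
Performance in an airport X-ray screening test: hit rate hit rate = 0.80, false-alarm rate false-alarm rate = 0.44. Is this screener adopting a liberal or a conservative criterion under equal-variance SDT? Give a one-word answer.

z(H) = 0.842, z(FA) = -0.151
c = −½·(z(H) + z(FA)) = -0.3455
c < 0 → liberal criterion (biased toward responding “yes”).

liberal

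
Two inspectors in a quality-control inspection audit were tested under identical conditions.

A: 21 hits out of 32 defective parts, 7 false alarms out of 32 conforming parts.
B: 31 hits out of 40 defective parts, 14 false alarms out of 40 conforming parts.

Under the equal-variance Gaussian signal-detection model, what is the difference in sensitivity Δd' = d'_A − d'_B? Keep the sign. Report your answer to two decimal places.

Δd' = 0.04

A: z(0.6562) = 0.402, z(0.2188) = -0.776, d' = 1.178
B: z(0.7750) = 0.755, z(0.3500) = -0.385, d' = 1.140
Δd' = d'_A − d'_B = 1.178 − 1.140 = 0.038
A has the higher sensitivity.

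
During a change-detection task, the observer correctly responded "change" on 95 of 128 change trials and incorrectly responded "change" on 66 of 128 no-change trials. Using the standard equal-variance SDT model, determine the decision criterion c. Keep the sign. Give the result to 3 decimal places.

c = -0.345

H = 95/128 = 0.7422
FA = 66/128 = 0.5156
Φ⁻¹(H) = Φ⁻¹(0.7422) = 0.6501
Φ⁻¹(FA) = Φ⁻¹(0.5156) = 0.0391
c = −½·[z(H) + z(FA)] = −0.5 × (0.6501 + 0.0391) = -0.3446
c < 0: the observer has a liberal response bias.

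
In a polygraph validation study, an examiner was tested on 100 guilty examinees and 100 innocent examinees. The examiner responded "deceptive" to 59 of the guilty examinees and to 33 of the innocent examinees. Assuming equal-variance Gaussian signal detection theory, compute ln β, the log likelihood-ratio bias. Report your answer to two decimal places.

ln β = 0.07

H = 59/100 = 0.5900
FA = 33/100 = 0.3300
z(0.5900) = 0.228, z(0.3300) = -0.440
ln β = −½·[z(H)² − z(FA)²] = −0.5 × (0.052 − 0.194) = 0.071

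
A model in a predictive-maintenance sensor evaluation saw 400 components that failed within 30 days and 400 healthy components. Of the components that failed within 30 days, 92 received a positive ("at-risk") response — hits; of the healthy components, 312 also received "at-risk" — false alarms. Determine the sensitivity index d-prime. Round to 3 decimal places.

d-prime = -1.511

H = 92/400 = 0.2300
FA = 312/400 = 0.7800
Φ⁻¹(H) = -0.7388
Φ⁻¹(FA) = 0.7722
d' = z(H) − z(FA) = -0.7388 − 0.7722 = -1.5110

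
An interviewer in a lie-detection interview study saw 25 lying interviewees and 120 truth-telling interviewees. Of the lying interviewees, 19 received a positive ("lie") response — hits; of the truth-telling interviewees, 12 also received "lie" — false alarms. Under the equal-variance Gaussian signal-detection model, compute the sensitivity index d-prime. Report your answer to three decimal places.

d-prime = 1.988

H = 19/25 = 0.7600
FA = 12/120 = 0.1000
z(H) = 0.7063
z(FA) = -1.2816
d' = z(H) − z(FA) = 0.7063 − (-1.2816) = 1.9879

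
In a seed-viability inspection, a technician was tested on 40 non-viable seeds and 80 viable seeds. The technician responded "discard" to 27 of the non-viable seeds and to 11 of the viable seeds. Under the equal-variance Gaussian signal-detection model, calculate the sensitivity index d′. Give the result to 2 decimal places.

d′ = 1.55

H = 27/40 = 0.6750
FA = 11/80 = 0.1375
z(H) = 0.454
z(FA) = -1.092
d' = z(H) − z(FA) = 0.454 − (-1.092) = 1.546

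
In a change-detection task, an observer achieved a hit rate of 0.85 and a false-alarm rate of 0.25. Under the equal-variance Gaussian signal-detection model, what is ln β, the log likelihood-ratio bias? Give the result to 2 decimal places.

ln β = -0.31

Φ⁻¹(H) = 1.036
Φ⁻¹(FA) = -0.674
ln β = −½·[z(H)² − z(FA)²] = −0.5 × (1.073 − 0.454) = -0.3095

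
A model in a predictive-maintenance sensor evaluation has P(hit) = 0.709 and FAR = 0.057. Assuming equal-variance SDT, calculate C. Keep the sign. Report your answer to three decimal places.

z(H) = z(0.709) = 0.5505
z(FA) = z(0.057) = -1.5805
c = −½·[z(H) + z(FA)] = −0.5 × (0.5505 + (-1.5805)) = 0.5150
c > 0: the model has a conservative response bias.

C = 0.515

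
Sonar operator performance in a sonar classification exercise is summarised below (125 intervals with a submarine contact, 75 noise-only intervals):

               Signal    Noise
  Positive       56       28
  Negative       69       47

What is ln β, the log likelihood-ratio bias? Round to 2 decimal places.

H = 56/125 = 0.4480
FA = 28/75 = 0.3733
z(H) = z(0.4480) = -0.131
z(FA) = z(0.3733) = -0.323
ln β = −½·[z(H)² − z(FA)²] = −0.5 × (0.017 − 0.104) = 0.0435

ln β = 0.04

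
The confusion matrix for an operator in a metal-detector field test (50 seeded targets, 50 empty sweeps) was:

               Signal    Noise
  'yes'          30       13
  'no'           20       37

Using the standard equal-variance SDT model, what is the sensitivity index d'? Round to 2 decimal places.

H = 30/50 = 0.6000
FA = 13/50 = 0.2600
Φ⁻¹(H) = Φ⁻¹(0.6000) = 0.2533
Φ⁻¹(FA) = Φ⁻¹(0.2600) = -0.6433
d' = z(H) − z(FA) = 0.2533 − (-0.6433) = 0.8966

d' = 0.90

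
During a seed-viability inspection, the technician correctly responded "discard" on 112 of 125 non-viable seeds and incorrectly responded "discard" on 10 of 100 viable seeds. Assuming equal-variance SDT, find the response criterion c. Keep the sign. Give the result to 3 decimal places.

H = 112/125 = 0.8960
FA = 10/100 = 0.1000
z(H) = 1.2591
z(FA) = -1.2816
c = −½·[z(H) + z(FA)] = −0.5 × (1.2591 + (-1.2816)) = 0.01125

c = 0.011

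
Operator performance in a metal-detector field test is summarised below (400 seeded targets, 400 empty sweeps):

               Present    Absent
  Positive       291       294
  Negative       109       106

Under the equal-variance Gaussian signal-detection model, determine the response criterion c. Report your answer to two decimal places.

H = 291/400 = 0.7275
FA = 294/400 = 0.7350
Φ⁻¹(0.7275) = 0.605, Φ⁻¹(0.7350) = 0.628
c = −½·[z(H) + z(FA)] = −0.5 × (0.605 + 0.628) = -0.6165

c = -0.62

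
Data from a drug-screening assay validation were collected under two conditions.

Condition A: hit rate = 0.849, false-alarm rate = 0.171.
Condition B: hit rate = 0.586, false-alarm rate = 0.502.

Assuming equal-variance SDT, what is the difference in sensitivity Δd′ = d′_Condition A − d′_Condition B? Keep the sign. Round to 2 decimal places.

Δd′ = 1.77

Condition A: z(0.849) = 1.032, z(0.171) = -0.950, d' = 1.982
Condition B: z(0.586) = 0.217, z(0.502) = 0.005, d' = 0.212
Δd' = d'_Condition A − d'_Condition B = 1.982 − 0.212 = 1.770
Condition A has the higher sensitivity.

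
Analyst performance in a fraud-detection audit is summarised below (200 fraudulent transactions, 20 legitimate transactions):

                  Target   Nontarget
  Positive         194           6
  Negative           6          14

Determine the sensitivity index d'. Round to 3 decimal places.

H = 194/200 = 0.9700
FA = 6/20 = 0.3000
z(H) = 1.8808
z(FA) = -0.5244
d' = z(H) − z(FA) = 1.8808 − (-0.5244) = 2.4052

d' = 2.405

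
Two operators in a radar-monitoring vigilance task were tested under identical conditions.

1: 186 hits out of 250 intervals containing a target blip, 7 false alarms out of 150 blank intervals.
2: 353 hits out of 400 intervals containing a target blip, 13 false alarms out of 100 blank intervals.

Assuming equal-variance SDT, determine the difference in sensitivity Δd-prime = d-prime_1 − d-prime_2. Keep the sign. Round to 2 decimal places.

Δd-prime = 0.02

1: z(0.7440) = 0.656, z(0.0467) = -1.678, d' = 2.334
2: z(0.8825) = 1.188, z(0.1300) = -1.126, d' = 2.314
Δd' = d'_1 − d'_2 = 2.334 − 2.314 = 0.020
1 has the higher sensitivity.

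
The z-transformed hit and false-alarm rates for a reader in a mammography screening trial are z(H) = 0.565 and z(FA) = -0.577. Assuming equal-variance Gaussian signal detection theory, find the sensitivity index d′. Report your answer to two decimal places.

d' = z(H) − z(FA) = 0.565 − (-0.577) = 1.142

d′ = 1.14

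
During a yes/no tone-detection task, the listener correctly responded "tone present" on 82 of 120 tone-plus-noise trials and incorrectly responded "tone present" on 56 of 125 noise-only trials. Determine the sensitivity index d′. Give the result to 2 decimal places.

H = 82/120 = 0.6833
FA = 56/125 = 0.4480
z(H) = 0.477
z(FA) = -0.131
d' = z(H) − z(FA) = 0.477 − (-0.131) = 0.608

d′ = 0.61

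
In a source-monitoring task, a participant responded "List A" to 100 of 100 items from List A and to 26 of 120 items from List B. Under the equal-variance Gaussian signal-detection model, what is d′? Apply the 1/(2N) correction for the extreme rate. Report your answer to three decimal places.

The hit rate is 100/100 = 1, so apply the 1/(2N) correction: H → 1 − 1/(2·100) = 0.99500.
z(H) = z(0.99500) = 2.5758
z(FA) = z(0.21667) = -0.7835
d' = 2.5758 − (-0.7835) = 3.3593

d′ = 3.359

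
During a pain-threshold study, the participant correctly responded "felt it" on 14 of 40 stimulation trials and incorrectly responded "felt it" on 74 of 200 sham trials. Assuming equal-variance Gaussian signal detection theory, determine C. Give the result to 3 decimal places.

C = 0.359

H = 14/40 = 0.3500
FA = 74/200 = 0.3700
Φ⁻¹(H) = Φ⁻¹(0.3500) = -0.3853
Φ⁻¹(FA) = Φ⁻¹(0.3700) = -0.3319
c = −½·[z(H) + z(FA)] = −0.5 × (-0.3853 + (-0.3319)) = 0.3586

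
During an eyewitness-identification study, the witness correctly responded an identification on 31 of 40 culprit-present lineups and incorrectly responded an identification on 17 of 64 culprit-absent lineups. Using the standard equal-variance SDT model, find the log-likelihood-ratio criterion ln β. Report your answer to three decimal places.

H = 31/40 = 0.7750
FA = 17/64 = 0.2656
Φ⁻¹(H) = Φ⁻¹(0.7750) = 0.7554
Φ⁻¹(FA) = Φ⁻¹(0.2656) = -0.6262
ln β = −½·[z(H)² − z(FA)²] = −0.5 × (0.5706 − 0.3921) = -0.08925

ln β = -0.089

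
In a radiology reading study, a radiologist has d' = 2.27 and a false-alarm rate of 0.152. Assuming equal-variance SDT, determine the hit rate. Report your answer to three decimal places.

hit rate = 0.893

z(false-alarm rate) = z(0.152) = -1.0279
z(H) = z(FA) + d' = -1.0279 + 2.27 = 1.2421
hit rate = Φ(1.2421) = 0.8929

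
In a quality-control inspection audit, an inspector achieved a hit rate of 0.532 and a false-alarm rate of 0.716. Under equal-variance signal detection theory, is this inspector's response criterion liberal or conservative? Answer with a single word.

z(H) = 0.080, z(FA) = 0.571
c = −½·(z(H) + z(FA)) = -0.3255
c < 0 → liberal criterion (biased toward responding “yes”).

liberal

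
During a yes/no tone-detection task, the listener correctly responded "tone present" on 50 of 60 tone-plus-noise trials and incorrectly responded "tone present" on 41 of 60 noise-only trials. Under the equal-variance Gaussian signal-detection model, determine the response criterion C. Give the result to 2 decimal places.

H = 50/60 = 0.8333
FA = 41/60 = 0.6833
z(0.8333) = 0.9673, z(0.6833) = 0.4769
c = −½·[z(H) + z(FA)] = −0.5 × (0.9673 + 0.4769) = -0.7221

C = -0.72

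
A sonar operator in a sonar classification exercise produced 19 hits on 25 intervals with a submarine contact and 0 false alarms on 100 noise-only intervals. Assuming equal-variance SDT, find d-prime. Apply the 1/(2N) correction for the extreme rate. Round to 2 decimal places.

d-prime = 3.28

The false-alarm rate is 0/100 = 0, so apply the 1/(2N) correction: FA → 1/(2·100) = 0.00500.
z(H) = z(0.76000) = 0.706
z(FA) = z(0.00500) = -2.576
d' = 0.706 − (-2.576) = 3.282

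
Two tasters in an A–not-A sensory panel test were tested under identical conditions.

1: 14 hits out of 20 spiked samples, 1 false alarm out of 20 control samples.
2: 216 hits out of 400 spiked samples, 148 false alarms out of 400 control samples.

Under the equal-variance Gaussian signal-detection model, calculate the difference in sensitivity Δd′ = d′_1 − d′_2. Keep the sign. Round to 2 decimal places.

Δd′ = 1.74

1: z(0.7000) = 0.524, z(0.0500) = -1.645, d' = 2.169
2: z(0.5400) = 0.100, z(0.3700) = -0.332, d' = 0.432
Δd' = d'_1 − d'_2 = 2.169 − 0.432 = 1.737
1 has the higher sensitivity.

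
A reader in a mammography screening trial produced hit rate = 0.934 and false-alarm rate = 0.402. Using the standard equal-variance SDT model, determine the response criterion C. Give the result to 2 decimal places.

C = -0.63

Φ⁻¹(H) = 1.506
Φ⁻¹(FA) = -0.248
c = −½·[z(H) + z(FA)] = −0.5 × (1.506 + (-0.248)) = -0.629
c < 0: the reader has a liberal response bias.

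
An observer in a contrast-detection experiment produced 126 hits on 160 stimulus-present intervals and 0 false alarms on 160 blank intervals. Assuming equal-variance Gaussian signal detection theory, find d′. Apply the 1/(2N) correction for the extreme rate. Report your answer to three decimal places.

d′ = 3.532

The false-alarm rate is 0/160 = 0, so apply the 1/(2N) correction: FA → 1/(2·160) = 0.00313.
z(H) = z(0.78750) = 0.7978
z(FA) = z(0.00313) = -2.7338
d' = 0.7978 − (-2.7338) = 3.5316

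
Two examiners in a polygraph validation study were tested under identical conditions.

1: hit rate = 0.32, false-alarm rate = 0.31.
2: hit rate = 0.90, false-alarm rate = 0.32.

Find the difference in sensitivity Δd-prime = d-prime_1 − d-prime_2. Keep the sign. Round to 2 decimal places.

1: z(0.32) = -0.468, z(0.31) = -0.496, d' = 0.028
2: z(0.90) = 1.282, z(0.32) = -0.468, d' = 1.750
Δd' = d'_1 − d'_2 = 0.028 − 1.750 = -1.722
2 has the higher sensitivity.

Δd-prime = -1.72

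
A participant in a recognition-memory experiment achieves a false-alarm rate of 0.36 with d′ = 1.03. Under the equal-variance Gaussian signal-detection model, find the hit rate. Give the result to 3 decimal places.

hit rate = 0.749

z(false-alarm rate) = z(0.36) = -0.3585
z(H) = z(FA) + d' = -0.3585 + 1.03 = 0.6715
hit rate = Φ(0.6715) = 0.7490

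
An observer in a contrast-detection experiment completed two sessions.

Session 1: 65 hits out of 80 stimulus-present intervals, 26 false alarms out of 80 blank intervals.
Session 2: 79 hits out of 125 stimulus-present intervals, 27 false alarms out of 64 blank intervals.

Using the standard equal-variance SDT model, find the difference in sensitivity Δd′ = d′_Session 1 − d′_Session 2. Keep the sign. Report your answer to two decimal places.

Session 1: z(0.8125) = 0.887, z(0.3250) = -0.454, d' = 1.341
Session 2: z(0.6320) = 0.337, z(0.4219) = -0.197, d' = 0.534
Δd' = d'_Session 1 − d'_Session 2 = 1.341 − 0.534 = 0.807
Session 1 has the higher sensitivity.

Δd′ = 0.81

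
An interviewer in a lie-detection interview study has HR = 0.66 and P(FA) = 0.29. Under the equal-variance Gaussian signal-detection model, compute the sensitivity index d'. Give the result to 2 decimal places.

d' = 0.97

Φ⁻¹(0.66) = 0.4125, Φ⁻¹(0.29) = -0.5534
d' = z(H) − z(FA) = 0.4125 − (-0.5534) = 0.9659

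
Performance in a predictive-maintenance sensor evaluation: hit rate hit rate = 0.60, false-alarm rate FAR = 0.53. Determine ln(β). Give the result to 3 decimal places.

z(H) = z(0.60) = 0.2533
z(FA) = z(0.53) = 0.0753
ln β = −½·[z(H)² − z(FA)²] = −0.5 × (0.0642 − 0.0057) = -0.02925

ln β = -0.029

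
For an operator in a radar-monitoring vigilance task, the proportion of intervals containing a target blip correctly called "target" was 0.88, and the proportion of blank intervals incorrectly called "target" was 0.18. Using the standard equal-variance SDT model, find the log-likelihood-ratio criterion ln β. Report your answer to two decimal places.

ln β = -0.27

z(H) = z(0.88) = 1.175
z(FA) = z(0.18) = -0.915
ln β = −½·[z(H)² − z(FA)²] = −0.5 × (1.381 − 0.837) = -0.272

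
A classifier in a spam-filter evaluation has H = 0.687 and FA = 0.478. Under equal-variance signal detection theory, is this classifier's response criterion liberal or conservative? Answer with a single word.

liberal

z(H) = 0.487, z(FA) = -0.055
c = −½·(z(H) + z(FA)) = -0.216
c < 0 → liberal criterion (biased toward responding “yes”).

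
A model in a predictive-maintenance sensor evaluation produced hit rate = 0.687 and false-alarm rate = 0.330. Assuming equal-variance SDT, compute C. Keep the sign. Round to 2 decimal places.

C = -0.02

z(H) = 0.487
z(FA) = -0.440
c = −½·[z(H) + z(FA)] = −0.5 × (0.487 + (-0.440)) = -0.0235
c < 0: the model has a liberal response bias.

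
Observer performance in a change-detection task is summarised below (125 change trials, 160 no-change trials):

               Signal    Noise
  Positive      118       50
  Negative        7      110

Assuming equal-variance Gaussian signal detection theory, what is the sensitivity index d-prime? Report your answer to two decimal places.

d-prime = 2.08

H = 118/125 = 0.9440
FA = 50/160 = 0.3125
z(H) = 1.589
z(FA) = -0.489
d' = z(H) − z(FA) = 1.589 − (-0.489) = 2.078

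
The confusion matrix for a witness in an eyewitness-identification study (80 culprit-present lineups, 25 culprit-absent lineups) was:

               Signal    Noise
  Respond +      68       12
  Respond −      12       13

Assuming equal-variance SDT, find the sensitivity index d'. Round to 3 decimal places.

d' = 1.087

H = 68/80 = 0.8500
FA = 12/25 = 0.4800
Φ⁻¹(H) = Φ⁻¹(0.8500) = 1.0364
Φ⁻¹(FA) = Φ⁻¹(0.4800) = -0.0502
d' = z(H) − z(FA) = 1.0364 − (-0.0502) = 1.0866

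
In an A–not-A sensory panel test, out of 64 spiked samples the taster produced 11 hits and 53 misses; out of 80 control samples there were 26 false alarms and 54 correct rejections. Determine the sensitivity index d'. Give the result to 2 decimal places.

H = 11/64 = 0.1719
FA = 26/80 = 0.3250
z(0.1719) = -0.947, z(0.3250) = -0.454
d' = z(H) − z(FA) = -0.947 − (-0.454) = -0.493

d' = -0.49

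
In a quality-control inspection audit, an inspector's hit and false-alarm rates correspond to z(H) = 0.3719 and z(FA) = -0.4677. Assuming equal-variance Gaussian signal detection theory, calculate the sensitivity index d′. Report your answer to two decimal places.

d' = z(H) − z(FA) = 0.3719 − (-0.4677) = 0.8396

d′ = 0.84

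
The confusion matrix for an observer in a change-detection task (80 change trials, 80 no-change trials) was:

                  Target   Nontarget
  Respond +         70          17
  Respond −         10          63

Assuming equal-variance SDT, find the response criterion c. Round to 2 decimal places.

H = 70/80 = 0.8750
FA = 17/80 = 0.2125
z(H) = 1.150
z(FA) = -0.798
c = −½·[z(H) + z(FA)] = −0.5 × (1.150 + (-0.798)) = -0.176

c = -0.18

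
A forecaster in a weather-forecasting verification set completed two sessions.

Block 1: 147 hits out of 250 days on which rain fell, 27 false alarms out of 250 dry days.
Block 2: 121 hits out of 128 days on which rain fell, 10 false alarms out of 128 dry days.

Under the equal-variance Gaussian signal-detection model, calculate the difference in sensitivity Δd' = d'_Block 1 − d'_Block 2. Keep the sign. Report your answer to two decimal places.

Block 1: z(0.5880) = 0.222, z(0.1080) = -1.237, d' = 1.459
Block 2: z(0.9453) = 1.601, z(0.0781) = -1.418, d' = 3.019
Δd' = d'_Block 1 − d'_Block 2 = 1.459 − 3.019 = -1.560
Block 2 has the higher sensitivity.

Δd' = -1.56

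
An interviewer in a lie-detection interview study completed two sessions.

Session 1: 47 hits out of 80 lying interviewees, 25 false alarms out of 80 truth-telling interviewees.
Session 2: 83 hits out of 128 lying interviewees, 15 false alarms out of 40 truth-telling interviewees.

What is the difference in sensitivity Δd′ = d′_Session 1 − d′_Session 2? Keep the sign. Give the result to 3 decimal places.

Δd′ = 0.010

Session 1: z(0.5875) = 0.2211, z(0.3125) = -0.4888, d' = 0.7099
Session 2: z(0.6484) = 0.3810, z(0.3750) = -0.3186, d' = 0.6996
Δd' = d'_Session 1 − d'_Session 2 = 0.7099 − 0.6996 = 0.0103
Session 1 has the higher sensitivity.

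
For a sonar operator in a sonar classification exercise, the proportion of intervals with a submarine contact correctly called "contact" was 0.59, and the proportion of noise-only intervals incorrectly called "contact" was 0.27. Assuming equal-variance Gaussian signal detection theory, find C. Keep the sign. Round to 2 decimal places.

C = 0.19

Φ⁻¹(H) = 0.2275
Φ⁻¹(FA) = -0.6128
c = −½·[z(H) + z(FA)] = −0.5 × (0.2275 + (-0.6128)) = 0.19265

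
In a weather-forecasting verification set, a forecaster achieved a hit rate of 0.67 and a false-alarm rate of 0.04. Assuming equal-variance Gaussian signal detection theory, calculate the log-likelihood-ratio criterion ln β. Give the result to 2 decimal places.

z(0.67) = 0.440, z(0.04) = -1.751
ln β = −½·[z(H)² − z(FA)²] = −0.5 × (0.194 − 3.066) = 1.436

ln β = 1.44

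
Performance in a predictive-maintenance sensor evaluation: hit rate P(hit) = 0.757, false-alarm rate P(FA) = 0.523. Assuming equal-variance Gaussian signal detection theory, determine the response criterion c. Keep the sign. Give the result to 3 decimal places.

c = -0.377

z(H) = z(0.757) = 0.6967
z(FA) = z(0.523) = 0.0577
c = −½·[z(H) + z(FA)] = −0.5 × (0.6967 + 0.0577) = -0.3772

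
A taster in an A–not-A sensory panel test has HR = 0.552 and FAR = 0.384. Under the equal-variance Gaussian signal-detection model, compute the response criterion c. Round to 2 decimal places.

z(H) = 0.131
z(FA) = -0.295
c = −½·[z(H) + z(FA)] = −0.5 × (0.131 + (-0.295)) = 0.082

c = 0.08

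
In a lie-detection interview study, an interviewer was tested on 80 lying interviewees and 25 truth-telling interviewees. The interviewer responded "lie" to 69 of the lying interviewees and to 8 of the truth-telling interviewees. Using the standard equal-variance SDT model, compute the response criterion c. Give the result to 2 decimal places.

H = 69/80 = 0.8625
FA = 8/25 = 0.3200
z(H) = 1.0916
z(FA) = -0.4677
c = −½·[z(H) + z(FA)] = −0.5 × (1.0916 + (-0.4677)) = -0.31195

c = -0.31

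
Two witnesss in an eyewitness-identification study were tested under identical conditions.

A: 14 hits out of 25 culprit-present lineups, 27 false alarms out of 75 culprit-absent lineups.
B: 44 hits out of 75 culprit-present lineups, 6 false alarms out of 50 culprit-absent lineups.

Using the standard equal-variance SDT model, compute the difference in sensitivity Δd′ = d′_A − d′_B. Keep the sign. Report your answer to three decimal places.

A: z(0.5600) = 0.1510, z(0.3600) = -0.3585, d' = 0.5095
B: z(0.5867) = 0.2191, z(0.1200) = -1.1750, d' = 1.3941
Δd' = d'_A − d'_B = 0.5095 − 1.3941 = -0.8846
B has the higher sensitivity.

Δd′ = -0.885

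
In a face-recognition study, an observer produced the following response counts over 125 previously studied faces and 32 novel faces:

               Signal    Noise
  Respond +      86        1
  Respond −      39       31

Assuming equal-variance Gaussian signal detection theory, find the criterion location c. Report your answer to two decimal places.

c = 0.69

H = 86/125 = 0.6880
FA = 1/32 = 0.0312
z(0.6880) = 0.490, z(0.0312) = -1.863
c = −½·[z(H) + z(FA)] = −0.5 × (0.490 + (-1.863)) = 0.6865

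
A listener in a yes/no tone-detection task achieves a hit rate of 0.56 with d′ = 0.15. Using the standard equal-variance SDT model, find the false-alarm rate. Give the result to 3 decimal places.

false-alarm rate = 0.500

z(hit rate) = z(0.56) = 0.1510
z(FA) = z(H) − d' = 0.1510 − 0.15 = 0.0010
false-alarm rate = Φ(0.0010) = 0.5004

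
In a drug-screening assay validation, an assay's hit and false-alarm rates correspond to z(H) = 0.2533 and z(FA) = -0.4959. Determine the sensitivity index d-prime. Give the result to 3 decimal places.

d' = z(H) − z(FA) = 0.2533 − (-0.4959) = 0.7492

d-prime = 0.749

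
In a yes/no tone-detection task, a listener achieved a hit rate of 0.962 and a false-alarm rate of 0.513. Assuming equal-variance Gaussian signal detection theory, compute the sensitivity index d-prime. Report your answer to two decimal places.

d-prime = 1.74

z(H) = 1.7744
z(FA) = 0.0326
d' = z(H) − z(FA) = 1.7744 − 0.0326 = 1.7418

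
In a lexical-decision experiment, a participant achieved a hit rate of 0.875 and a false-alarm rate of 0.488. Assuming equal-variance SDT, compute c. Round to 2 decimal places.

z(H) = 1.1503
z(FA) = -0.0301
c = −½·[z(H) + z(FA)] = −0.5 × (1.1503 + (-0.0301)) = -0.5601

c = -0.56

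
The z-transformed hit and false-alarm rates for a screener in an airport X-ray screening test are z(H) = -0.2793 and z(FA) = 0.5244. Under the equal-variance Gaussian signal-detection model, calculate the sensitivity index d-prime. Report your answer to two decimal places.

d-prime = -0.80

d' = z(H) − z(FA) = -0.2793 − 0.5244 = -0.8037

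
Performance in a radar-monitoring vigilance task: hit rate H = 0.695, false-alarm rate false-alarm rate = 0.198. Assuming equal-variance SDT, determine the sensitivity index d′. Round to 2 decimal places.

Φ⁻¹(0.695) = 0.510, Φ⁻¹(0.198) = -0.849
d' = z(H) − z(FA) = 0.510 − (-0.849) = 1.359

d′ = 1.36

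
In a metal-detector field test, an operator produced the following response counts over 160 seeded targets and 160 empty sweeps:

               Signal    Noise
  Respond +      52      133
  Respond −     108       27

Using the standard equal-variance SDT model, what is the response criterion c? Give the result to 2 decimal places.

c = -0.25

H = 52/160 = 0.3250
FA = 133/160 = 0.8313
z(H) = z(0.3250) = -0.4538
z(FA) = z(0.8313) = 0.9593
c = −½·[z(H) + z(FA)] = −0.5 × (-0.4538 + 0.9593) = -0.25275
c < 0: the operator has a liberal response bias.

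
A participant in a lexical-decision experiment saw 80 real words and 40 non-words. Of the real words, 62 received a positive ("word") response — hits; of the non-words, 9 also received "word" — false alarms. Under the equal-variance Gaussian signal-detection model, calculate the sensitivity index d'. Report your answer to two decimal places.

d' = 1.51

H = 62/80 = 0.7750
FA = 9/40 = 0.2250
Φ⁻¹(H) = 0.7554
Φ⁻¹(FA) = -0.7554
d' = z(H) − z(FA) = 0.7554 − (-0.7554) = 1.5108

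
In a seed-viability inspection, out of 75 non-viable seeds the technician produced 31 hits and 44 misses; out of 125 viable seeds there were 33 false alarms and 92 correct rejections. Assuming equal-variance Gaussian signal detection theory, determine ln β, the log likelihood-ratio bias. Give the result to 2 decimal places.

H = 31/75 = 0.4133
FA = 33/125 = 0.2640
z(H) = z(0.4133) = -0.219
z(FA) = z(0.2640) = -0.631
ln β = −½·[z(H)² − z(FA)²] = −0.5 × (0.048 − 0.398) = 0.175

ln β = 0.18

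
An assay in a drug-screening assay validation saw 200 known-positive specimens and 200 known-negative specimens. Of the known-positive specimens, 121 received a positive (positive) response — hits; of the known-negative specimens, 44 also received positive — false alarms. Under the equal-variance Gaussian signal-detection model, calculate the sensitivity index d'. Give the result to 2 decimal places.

H = 121/200 = 0.6050
FA = 44/200 = 0.2200
Φ⁻¹(H) = 0.2663
Φ⁻¹(FA) = -0.7722
d' = z(H) − z(FA) = 0.2663 − (-0.7722) = 1.0385

d' = 1.04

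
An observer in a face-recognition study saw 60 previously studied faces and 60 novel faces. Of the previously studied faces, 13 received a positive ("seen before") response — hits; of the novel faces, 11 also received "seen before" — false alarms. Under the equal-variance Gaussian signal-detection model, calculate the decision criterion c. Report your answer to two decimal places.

c = 0.84

H = 13/60 = 0.2167
FA = 11/60 = 0.1833
Φ⁻¹(0.2167) = -0.7834, Φ⁻¹(0.1833) = -0.9029
c = −½·[z(H) + z(FA)] = −0.5 × (-0.7834 + (-0.9029)) = 0.84315
c > 0: the observer has a conservative response bias.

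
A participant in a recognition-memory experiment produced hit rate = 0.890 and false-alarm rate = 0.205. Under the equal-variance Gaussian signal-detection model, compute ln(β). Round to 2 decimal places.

ln β = -0.41

Φ⁻¹(0.890) = 1.227, Φ⁻¹(0.205) = -0.824
ln β = −½·[z(H)² − z(FA)²] = −0.5 × (1.506 − 0.679) = -0.4135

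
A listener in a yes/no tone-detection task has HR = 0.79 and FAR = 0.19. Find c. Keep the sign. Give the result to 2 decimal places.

c = 0.04

z(H) = 0.806
z(FA) = -0.878
c = −½·[z(H) + z(FA)] = −0.5 × (0.806 + (-0.878)) = 0.036
c > 0: the listener has a conservative response bias.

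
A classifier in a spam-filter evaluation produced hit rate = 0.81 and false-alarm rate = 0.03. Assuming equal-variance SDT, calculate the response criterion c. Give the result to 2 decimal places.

c = 0.50

z(H) = z(0.81) = 0.878
z(FA) = z(0.03) = -1.881
c = −½·[z(H) + z(FA)] = −0.5 × (0.878 + (-1.881)) = 0.5015
c > 0: the classifier has a conservative response bias.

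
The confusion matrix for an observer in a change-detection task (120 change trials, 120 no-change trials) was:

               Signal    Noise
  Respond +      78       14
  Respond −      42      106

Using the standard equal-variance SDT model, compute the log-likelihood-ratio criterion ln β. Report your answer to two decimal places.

ln β = 0.64

H = 78/120 = 0.6500
FA = 14/120 = 0.1167
z(H) = 0.385
z(FA) = -1.192
ln β = −½·[z(H)² − z(FA)²] = −0.5 × (0.148 − 1.421) = 0.6365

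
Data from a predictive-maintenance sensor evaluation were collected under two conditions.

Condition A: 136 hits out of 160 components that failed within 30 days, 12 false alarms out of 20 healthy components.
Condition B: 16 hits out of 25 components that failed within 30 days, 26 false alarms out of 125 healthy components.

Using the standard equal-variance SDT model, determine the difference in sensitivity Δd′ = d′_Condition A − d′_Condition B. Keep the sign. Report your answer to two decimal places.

Δd′ = -0.39

Condition A: z(0.8500) = 1.036, z(0.6000) = 0.253, d' = 0.783
Condition B: z(0.6400) = 0.358, z(0.2080) = -0.813, d' = 1.171
Δd' = d'_Condition A − d'_Condition B = 0.783 − 1.171 = -0.388
Condition B has the higher sensitivity.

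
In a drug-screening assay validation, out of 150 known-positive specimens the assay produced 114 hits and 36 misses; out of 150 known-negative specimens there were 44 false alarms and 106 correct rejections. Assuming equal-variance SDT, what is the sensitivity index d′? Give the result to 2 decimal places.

d′ = 1.25

H = 114/150 = 0.7600
FA = 44/150 = 0.2933
z(H) = 0.7063
z(FA) = -0.5438
d' = z(H) − z(FA) = 0.7063 − (-0.5438) = 1.2501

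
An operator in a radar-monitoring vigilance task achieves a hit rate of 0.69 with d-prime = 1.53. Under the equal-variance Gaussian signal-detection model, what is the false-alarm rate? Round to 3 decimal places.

z(hit rate) = z(0.69) = 0.4959
z(FA) = z(H) − d' = 0.4959 − 1.53 = -1.0341
false-alarm rate = Φ(-1.0341) = 0.1505

false-alarm rate = 0.151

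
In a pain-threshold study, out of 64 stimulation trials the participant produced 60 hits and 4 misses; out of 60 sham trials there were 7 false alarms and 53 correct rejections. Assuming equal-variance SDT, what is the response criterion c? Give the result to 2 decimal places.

c = -0.17

H = 60/64 = 0.9375
FA = 7/60 = 0.1167
Φ⁻¹(H) = Φ⁻¹(0.9375) = 1.5341
Φ⁻¹(FA) = Φ⁻¹(0.1167) = -1.1916
c = −½·[z(H) + z(FA)] = −0.5 × (1.5341 + (-1.1916)) = -0.17125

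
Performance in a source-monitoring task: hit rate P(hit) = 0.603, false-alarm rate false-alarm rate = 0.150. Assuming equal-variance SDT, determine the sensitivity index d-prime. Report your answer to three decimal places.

d-prime = 1.298

z(H) = z(0.603) = 0.2611
z(FA) = z(0.150) = -1.0364
d' = z(H) − z(FA) = 0.2611 − (-1.0364) = 1.2975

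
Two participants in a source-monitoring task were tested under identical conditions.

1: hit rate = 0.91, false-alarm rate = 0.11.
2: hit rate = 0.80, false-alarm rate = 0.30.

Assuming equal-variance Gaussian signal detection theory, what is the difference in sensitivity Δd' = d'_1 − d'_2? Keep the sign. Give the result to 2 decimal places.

Δd' = 1.20

1: z(0.91) = 1.341, z(0.11) = -1.227, d' = 2.568
2: z(0.80) = 0.842, z(0.30) = -0.524, d' = 1.366
Δd' = d'_1 − d'_2 = 2.568 − 1.366 = 1.202
1 has the higher sensitivity.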